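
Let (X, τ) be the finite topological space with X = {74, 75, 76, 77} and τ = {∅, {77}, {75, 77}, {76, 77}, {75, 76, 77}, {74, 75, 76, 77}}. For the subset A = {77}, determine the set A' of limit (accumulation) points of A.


A' = {74, 75, 76}

For each x ∈ X, list the open sets U ∈ τ with x ∈ U, then check whether U ∩ (A ∖ {x}) ≠ ∅ for every such U.
  x = 74: opens ∋ x are {74, 75, 76, 77}; each meets A ∖ {74}, so x IS a limit point.
  x = 75: opens ∋ x are {75, 77}, {75, 76, 77}, {74, 75, 76, 77}; each meets A ∖ {75}, so x IS a limit point.
  x = 76: opens ∋ x are {76, 77}, {75, 76, 77}, {74, 75, 76, 77}; each meets A ∖ {76}, so x IS a limit point.
  x = 77: open {77} ∋ x has {77} ∩ (A ∖ {77}) = ∅, so x is NOT a limit point.
Collecting: A' = {74, 75, 76}.


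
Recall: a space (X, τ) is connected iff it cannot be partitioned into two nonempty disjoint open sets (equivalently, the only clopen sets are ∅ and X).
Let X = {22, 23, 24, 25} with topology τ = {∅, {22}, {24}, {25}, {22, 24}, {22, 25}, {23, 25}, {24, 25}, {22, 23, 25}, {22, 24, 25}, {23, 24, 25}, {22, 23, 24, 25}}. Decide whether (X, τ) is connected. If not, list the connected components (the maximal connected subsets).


(X, τ) is disconnected; components = [{22}, {24}, {23, 25}].

Find clopen sets (U ∈ τ with X ∖ U ∈ τ):
  U = ∅, X ∖ U = {22, 23, 24, 25} — both open, so U is clopen.
  U = {22}, X ∖ U = {23, 24, 25} — both open, so U is clopen.
  U = {24}, X ∖ U = {22, 23, 25} — both open, so U is clopen.
  U = {22, 24}, X ∖ U = {23, 25} — both open, so U is clopen.
  U = {23, 25}, X ∖ U = {22, 24} — both open, so U is clopen.
  U = {22, 23, 25}, X ∖ U = {24} — both open, so U is clopen.
  U = {23, 24, 25}, X ∖ U = {22} — both open, so U is clopen.
  U = {22, 23, 24, 25}, X ∖ U = ∅ — both open, so U is clopen.
Nontrivial clopen(s) exist: e.g. {22, 24}. So (X, τ) is disconnected.
Compute connected components by grouping points that agree on all clopens:
  component: {22}
  component: {24}
  component: {23, 25}


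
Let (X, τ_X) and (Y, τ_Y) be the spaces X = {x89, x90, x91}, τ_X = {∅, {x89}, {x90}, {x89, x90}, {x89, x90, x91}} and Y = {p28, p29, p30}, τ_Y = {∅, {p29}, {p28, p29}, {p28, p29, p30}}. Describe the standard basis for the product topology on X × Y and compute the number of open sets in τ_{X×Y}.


Basis B = {∅ × ∅, {x89} × {p29}, {x90} × {p29}, {x89} × {p28, p29}, {x89, x90} × {p29}, {x90} × {p28, p29}, {x89} × {p28, p29, p30}, {x89, x90, x91} × {p29}, {x90} × {p28, p29, p30}, {x89, x90} × {p28, p29}, {x89, x90} × {p28, p29, p30}, {x89, x90, x91} × {p28, p29}, {x89, x90, x91} × {p28, p29, p30}}; |τ_{X×Y}| = 30.

Enumerate products U × V with U ∈ τ_X, V ∈ τ_Y (deduplicated):
  ∅ × ∅ = {} (∅)
  {x89} × {p29} = {(x89,p29)}
  {x90} × {p29} = {(x90,p29)}
  {x89} × {p28, p29} = {(x89,p28), (x89,p29)}
  {x89, x90} × {p29} = {(x89,p29), (x90,p29)}
  {x90} × {p28, p29} = {(x90,p28), (x90,p29)}
  {x89} × {p28, p29, p30} = {(x89,p28), (x89,p29), (x89,p30)}
  {x89, x90, x91} × {p29} = {(x89,p29), (x90,p29), (x91,p29)}
  {x90} × {p28, p29, p30} = {(x90,p28), (x90,p29), (x90,p30)}
  {x89, x90} × {p28, p29} = {(x89,p28), (x89,p29), (x90,p28), (x90,p29)}
  {x89, x90} × {p28, p29, p30} = {(x89,p28), (x89,p29), (x89,p30), (x90,p28), (x90,p29), (x90,p30)}
  {x89, x90, x91} × {p28, p29} = {(x89,p28), (x89,p29), (x90,p28), (x90,p29), (x91,p28), (x91,p29)}
  {x89, x90, x91} × {p28, p29, p30} = {(x89,p28), (x89,p29), (x89,p30), (x90,p28), (x90,p29), (x90,p30), (x91,p28), (x91,p29), (x91,p30)}
These 13 distinct sets form the basis B.
Close under arbitrary unions to get τ_{X×Y}; counting gives |τ_{X×Y}| = 30.


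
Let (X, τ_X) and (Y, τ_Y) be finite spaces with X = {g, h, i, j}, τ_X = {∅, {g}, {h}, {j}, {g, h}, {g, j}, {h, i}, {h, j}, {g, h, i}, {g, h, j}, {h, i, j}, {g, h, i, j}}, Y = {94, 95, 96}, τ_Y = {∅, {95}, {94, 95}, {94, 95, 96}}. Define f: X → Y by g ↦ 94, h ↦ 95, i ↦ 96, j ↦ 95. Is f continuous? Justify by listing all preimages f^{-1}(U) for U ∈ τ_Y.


f IS continuous.

Compute f^{-1}(U) for each U ∈ τ_Y:
  U = ∅: f^{-1}(U) = ∅ ∈ τ_X ✓.
  U = {95}: f^{-1}(U) = {h, j} ∈ τ_X ✓.
  U = {94, 95}: f^{-1}(U) = {g, h, j} ∈ τ_X ✓.
  U = {94, 95, 96}: f^{-1}(U) = {g, h, i, j} ∈ τ_X ✓.
Every preimage lies in τ_X, so f IS continuous.


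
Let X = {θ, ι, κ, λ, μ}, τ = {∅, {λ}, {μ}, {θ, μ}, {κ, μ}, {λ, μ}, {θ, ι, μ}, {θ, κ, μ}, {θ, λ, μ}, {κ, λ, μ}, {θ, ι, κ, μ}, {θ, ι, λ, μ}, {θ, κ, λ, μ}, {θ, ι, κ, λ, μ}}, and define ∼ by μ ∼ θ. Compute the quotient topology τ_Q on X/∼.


X/∼ = {[θ=μ], [ι], [κ], [λ]}; |τ_Q| = 10.

Equivalence classes: [θ=μ], [ι], [κ], [λ].
Quotient map π: X → X/∼ sends θ ↦ [θ=μ], ι ↦ [ι], κ ↦ [κ], λ ↦ [λ], μ ↦ [θ=μ].
For each subset V ⊆ X/∼, compute π^{-1}(V) ⊆ X and check whether π^{-1}(V) ∈ τ. V is open in τ_Q iff π^{-1}(V) ∈ τ.
  V = {}: π^{-1}(V) = ∅ ∈ τ ✓.
  V = {[θ=μ]}: π^{-1}(V) = {θ, μ} ∈ τ ✓.
  V = {[ι]}: π^{-1}(V) = {ι} ∉ τ ✗.
  V = {[θ=μ], [ι]}: π^{-1}(V) = {θ, ι, μ} ∈ τ ✓.
  V = {[κ]}: π^{-1}(V) = {κ} ∉ τ ✗.
  V = {[θ=μ], [κ]}: π^{-1}(V) = {θ, κ, μ} ∈ τ ✓.
  V = {[ι], [κ]}: π^{-1}(V) = {ι, κ} ∉ τ ✗.
  V = {[θ=μ], [ι], [κ]}: π^{-1}(V) = {θ, ι, κ, μ} ∈ τ ✓.
  V = {[λ]}: π^{-1}(V) = {λ} ∈ τ ✓.
  V = {[θ=μ], [λ]}: π^{-1}(V) = {θ, λ, μ} ∈ τ ✓.
  V = {[ι], [λ]}: π^{-1}(V) = {ι, λ} ∉ τ ✗.
  V = {[θ=μ], [ι], [λ]}: π^{-1}(V) = {θ, ι, λ, μ} ∈ τ ✓.
  V = {[κ], [λ]}: π^{-1}(V) = {κ, λ} ∉ τ ✗.
  V = {[θ=μ], [κ], [λ]}: π^{-1}(V) = {θ, κ, λ, μ} ∈ τ ✓.
  V = {[ι], [κ], [λ]}: π^{-1}(V) = {ι, κ, λ} ∉ τ ✗.
  V = {[θ=μ], [ι], [κ], [λ]}: π^{-1}(V) = {θ, ι, κ, λ, μ} ∈ τ ✓.
Open sets in the quotient: τ_Q = {{}, {[θ=μ]}, {[θ=μ], [ι]}, {[θ=μ], [κ]}, {[θ=μ], [ι], [κ]}, {[λ]}, {[θ=μ], [λ]}, {[θ=μ], [ι], [λ]}, {[θ=μ], [κ], [λ]}, {[θ=μ], [ι], [κ], [λ]}} (10 elements).


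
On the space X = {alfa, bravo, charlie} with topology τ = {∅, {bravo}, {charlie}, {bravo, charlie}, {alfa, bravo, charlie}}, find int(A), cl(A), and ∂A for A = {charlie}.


int(A) = {charlie}, cl(A) = {alfa, charlie}, ∂A = {alfa}.

Closed sets in (X, τ) are complements of opens:
  closed(X, τ) = {∅, {alfa}, {alfa, bravo}, {alfa, charlie}, {alfa, bravo, charlie}}.
int(A) = ⋃ {U ∈ τ : U ⊆ A}. Opens contained in A: ∅, {charlie}.
Taking the union of these: int(A) = {charlie}.
cl(A) = ⋂ {C closed : A ⊆ C}. Closed sets containing A: {alfa, charlie}, {alfa, bravo, charlie}.
Intersecting these: cl(A) = {alfa, charlie}.
∂A = cl(A) ∖ int(A) = {alfa, charlie} ∖ {charlie} = {alfa}.


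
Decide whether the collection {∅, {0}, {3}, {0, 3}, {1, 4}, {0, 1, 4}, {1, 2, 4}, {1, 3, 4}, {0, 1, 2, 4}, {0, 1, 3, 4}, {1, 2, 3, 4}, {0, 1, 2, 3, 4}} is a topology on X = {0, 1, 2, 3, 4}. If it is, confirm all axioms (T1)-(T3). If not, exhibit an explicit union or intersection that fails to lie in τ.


τ IS a topology on X.

Axiom (T1): ∅ ∈ τ? Yes; X ∈ τ? Yes.
Axiom (T2/T3): check pairwise unions and intersections of members of τ.
All pairwise intersections and unions checked — each lies in τ. Therefore τ satisfies (T1), (T2), (T3): it IS a topology on X.


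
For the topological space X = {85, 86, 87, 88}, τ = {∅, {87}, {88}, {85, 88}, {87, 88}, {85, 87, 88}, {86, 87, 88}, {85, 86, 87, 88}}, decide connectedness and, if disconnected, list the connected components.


(X, τ) is connected.

Find clopen sets (U ∈ τ with X ∖ U ∈ τ):
  U = ∅, X ∖ U = {85, 86, 87, 88} — both open, so U is clopen.
  U = {85, 86, 87, 88}, X ∖ U = ∅ — both open, so U is clopen.
Only trivial clopens (∅ and X) exist, so (X, τ) is connected.
Compute connected components by grouping points that agree on all clopens:
  component: {85, 86, 87, 88}


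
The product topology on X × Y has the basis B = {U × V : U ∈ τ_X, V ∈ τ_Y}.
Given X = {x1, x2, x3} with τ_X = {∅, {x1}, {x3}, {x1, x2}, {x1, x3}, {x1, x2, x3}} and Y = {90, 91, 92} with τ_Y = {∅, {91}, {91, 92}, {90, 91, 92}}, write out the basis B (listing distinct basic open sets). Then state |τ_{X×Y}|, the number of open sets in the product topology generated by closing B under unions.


Basis B = {∅ × ∅, {x1} × {91}, {x3} × {91}, {x1} × {91, 92}, {x1, x2} × {91}, {x1, x3} × {91}, {x3} × {91, 92}, {x1} × {90, 91, 92}, {x1, x2, x3} × {91}, {x3} × {90, 91, 92}, {x1, x2} × {91, 92}, {x1, x3} × {91, 92}, {x1, x2} × {90, 91, 92}, {x1, x3} × {90, 91, 92}, {x1, x2, x3} × {91, 92}, {x1, x2, x3} × {90, 91, 92}}; |τ_{X×Y}| = 40.

Enumerate products U × V with U ∈ τ_X, V ∈ τ_Y (deduplicated):
  ∅ × ∅ = {} (∅)
  {x1} × {91} = {(x1,91)}
  {x3} × {91} = {(x3,91)}
  {x1} × {91, 92} = {(x1,91), (x1,92)}
  {x1, x2} × {91} = {(x1,91), (x2,91)}
  {x1, x3} × {91} = {(x1,91), (x3,91)}
  {x3} × {91, 92} = {(x3,91), (x3,92)}
  {x1} × {90, 91, 92} = {(x1,90), (x1,91), (x1,92)}
  {x1, x2, x3} × {91} = {(x1,91), (x2,91), (x3,91)}
  {x3} × {90, 91, 92} = {(x3,90), (x3,91), (x3,92)}
  {x1, x2} × {91, 92} = {(x1,91), (x1,92), (x2,91), (x2,92)}
  {x1, x3} × {91, 92} = {(x1,91), (x1,92), (x3,91), (x3,92)}
  {x1, x2} × {90, 91, 92} = {(x1,90), (x1,91), (x1,92), (x2,90), (x2,91), (x2,92)}
  {x1, x3} × {90, 91, 92} = {(x1,90), (x1,91), (x1,92), (x3,90), (x3,91), (x3,92)}
  {x1, x2, x3} × {91, 92} = {(x1,91), (x1,92), (x2,91), (x2,92), (x3,91), (x3,92)}
  {x1, x2, x3} × {90, 91, 92} = {(x1,90), (x1,91), (x1,92), (x2,90), (x2,91), (x2,92), (x3,90), (x3,91), (x3,92)}
These 16 distinct sets form the basis B.
Close under arbitrary unions to get τ_{X×Y}; counting gives |τ_{X×Y}| = 40.


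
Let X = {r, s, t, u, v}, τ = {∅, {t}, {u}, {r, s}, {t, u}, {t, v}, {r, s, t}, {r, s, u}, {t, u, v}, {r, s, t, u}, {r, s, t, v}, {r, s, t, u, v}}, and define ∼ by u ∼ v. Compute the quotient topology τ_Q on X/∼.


X/∼ = {[r], [s], [t], [u=v]}; |τ_Q| = 6.

Equivalence classes: [r], [s], [t], [u=v].
Quotient map π: X → X/∼ sends r ↦ [r], s ↦ [s], t ↦ [t], u ↦ [u=v], v ↦ [u=v].
For each subset V ⊆ X/∼, compute π^{-1}(V) ⊆ X and check whether π^{-1}(V) ∈ τ. V is open in τ_Q iff π^{-1}(V) ∈ τ.
  V = {}: π^{-1}(V) = ∅ ∈ τ ✓.
  V = {[r]}: π^{-1}(V) = {r} ∉ τ ✗.
  V = {[s]}: π^{-1}(V) = {s} ∉ τ ✗.
  V = {[r], [s]}: π^{-1}(V) = {r, s} ∈ τ ✓.
  V = {[t]}: π^{-1}(V) = {t} ∈ τ ✓.
  V = {[r], [t]}: π^{-1}(V) = {r, t} ∉ τ ✗.
  V = {[s], [t]}: π^{-1}(V) = {s, t} ∉ τ ✗.
  V = {[r], [s], [t]}: π^{-1}(V) = {r, s, t} ∈ τ ✓.
  V = {[u=v]}: π^{-1}(V) = {u, v} ∉ τ ✗.
  V = {[r], [u=v]}: π^{-1}(V) = {r, u, v} ∉ τ ✗.
  V = {[s], [u=v]}: π^{-1}(V) = {s, u, v} ∉ τ ✗.
  V = {[r], [s], [u=v]}: π^{-1}(V) = {r, s, u, v} ∉ τ ✗.
  V = {[t], [u=v]}: π^{-1}(V) = {t, u, v} ∈ τ ✓.
  V = {[r], [t], [u=v]}: π^{-1}(V) = {r, t, u, v} ∉ τ ✗.
  V = {[s], [t], [u=v]}: π^{-1}(V) = {s, t, u, v} ∉ τ ✗.
  V = {[r], [s], [t], [u=v]}: π^{-1}(V) = {r, s, t, u, v} ∈ τ ✓.
Open sets in the quotient: τ_Q = {{}, {[r], [s]}, {[t]}, {[r], [s], [t]}, {[t], [u=v]}, {[r], [s], [t], [u=v]}} (6 elements).


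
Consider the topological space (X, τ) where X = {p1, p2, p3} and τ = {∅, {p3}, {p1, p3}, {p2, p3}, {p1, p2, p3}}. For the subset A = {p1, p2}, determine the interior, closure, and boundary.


int(A) = ∅, cl(A) = {p1, p2}, ∂A = {p1, p2}.

Closed sets in (X, τ) are complements of opens:
  closed(X, τ) = {∅, {p1}, {p2}, {p1, p2}, {p1, p2, p3}}.
int(A) = ⋃ {U ∈ τ : U ⊆ A}. Opens contained in A: ∅.
Taking the union of these: int(A) = ∅.
cl(A) = ⋂ {C closed : A ⊆ C}. Closed sets containing A: {p1, p2}, {p1, p2, p3}.
Intersecting these: cl(A) = {p1, p2}.
∂A = cl(A) ∖ int(A) = {p1, p2} ∖ ∅ = {p1, p2}.


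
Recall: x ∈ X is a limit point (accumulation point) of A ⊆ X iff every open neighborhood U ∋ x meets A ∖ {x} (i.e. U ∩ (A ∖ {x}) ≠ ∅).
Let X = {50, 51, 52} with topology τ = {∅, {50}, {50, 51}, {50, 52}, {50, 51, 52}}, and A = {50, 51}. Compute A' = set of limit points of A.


A' = {51, 52}

For each x ∈ X, list the open sets U ∈ τ with x ∈ U, then check whether U ∩ (A ∖ {x}) ≠ ∅ for every such U.
  x = 50: open {50} ∋ x has {50} ∩ (A ∖ {50}) = ∅, so x is NOT a limit point.
  x = 51: opens ∋ x are {50, 51}, {50, 51, 52}; each meets A ∖ {51}, so x IS a limit point.
  x = 52: opens ∋ x are {50, 52}, {50, 51, 52}; each meets A ∖ {52}, so x IS a limit point.
Collecting: A' = {51, 52}.


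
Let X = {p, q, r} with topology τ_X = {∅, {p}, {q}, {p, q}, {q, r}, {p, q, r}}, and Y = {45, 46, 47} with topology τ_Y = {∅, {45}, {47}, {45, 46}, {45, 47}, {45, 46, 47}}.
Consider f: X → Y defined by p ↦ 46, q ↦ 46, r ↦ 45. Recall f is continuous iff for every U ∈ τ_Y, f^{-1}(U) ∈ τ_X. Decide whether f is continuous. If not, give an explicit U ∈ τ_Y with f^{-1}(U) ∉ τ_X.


f is NOT continuous.

Compute f^{-1}(U) for each U ∈ τ_Y:
  U = ∅: f^{-1}(U) = ∅ ∈ τ_X ✓.
  U = {45}: f^{-1}(U) = {r} ∉ τ_X ✗.
  U = {47}: f^{-1}(U) = ∅ ∈ τ_X ✓.
  U = {45, 46}: f^{-1}(U) = {p, q, r} ∈ τ_X ✓.
  U = {45, 47}: f^{-1}(U) = {r} ∉ τ_X ✗.
  U = {45, 46, 47}: f^{-1}(U) = {p, q, r} ∈ τ_X ✓.
Found U = {45} with f^{-1}(U) = {r} not in τ_X. Therefore f is NOT continuous.


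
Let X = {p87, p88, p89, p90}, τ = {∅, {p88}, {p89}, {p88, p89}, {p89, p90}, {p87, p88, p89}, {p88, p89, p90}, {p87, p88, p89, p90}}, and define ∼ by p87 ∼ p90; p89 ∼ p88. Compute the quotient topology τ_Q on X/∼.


X/∼ = {[p87=p90], [p88=p89]}; |τ_Q| = 3.

Equivalence classes: [p87=p90], [p88=p89].
Quotient map π: X → X/∼ sends p87 ↦ [p87=p90], p88 ↦ [p88=p89], p89 ↦ [p88=p89], p90 ↦ [p87=p90].
For each subset V ⊆ X/∼, compute π^{-1}(V) ⊆ X and check whether π^{-1}(V) ∈ τ. V is open in τ_Q iff π^{-1}(V) ∈ τ.
  V = {}: π^{-1}(V) = ∅ ∈ τ ✓.
  V = {[p87=p90]}: π^{-1}(V) = {p87, p90} ∉ τ ✗.
  V = {[p88=p89]}: π^{-1}(V) = {p88, p89} ∈ τ ✓.
  V = {[p87=p90], [p88=p89]}: π^{-1}(V) = {p87, p88, p89, p90} ∈ τ ✓.
Open sets in the quotient: τ_Q = {{}, {[p88=p89]}, {[p87=p90], [p88=p89]}} (3 elements).


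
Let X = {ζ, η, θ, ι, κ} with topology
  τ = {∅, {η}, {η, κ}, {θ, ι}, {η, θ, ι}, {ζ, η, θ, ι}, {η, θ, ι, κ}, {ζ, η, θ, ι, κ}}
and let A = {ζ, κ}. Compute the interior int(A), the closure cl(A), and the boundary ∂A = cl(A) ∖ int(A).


int(A) = ∅, cl(A) = {ζ, κ}, ∂A = {ζ, κ}.

Closed sets in (X, τ) are complements of opens:
  closed(X, τ) = {∅, {ζ}, {κ}, {ζ, κ}, {ζ, η, κ}, {ζ, θ, ι}, {ζ, θ, ι, κ}, {ζ, η, θ, ι, κ}}.
int(A) = ⋃ {U ∈ τ : U ⊆ A}. Opens contained in A: ∅.
Taking the union of these: int(A) = ∅.
cl(A) = ⋂ {C closed : A ⊆ C}. Closed sets containing A: {ζ, κ}, {ζ, η, κ}, {ζ, θ, ι, κ}, {ζ, η, θ, ι, κ}.
Intersecting these: cl(A) = {ζ, κ}.
∂A = cl(A) ∖ int(A) = {ζ, κ} ∖ ∅ = {ζ, κ}.


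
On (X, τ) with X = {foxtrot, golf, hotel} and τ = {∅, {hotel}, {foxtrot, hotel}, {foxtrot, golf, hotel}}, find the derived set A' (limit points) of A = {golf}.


A' = ∅

For each x ∈ X, list the open sets U ∈ τ with x ∈ U, then check whether U ∩ (A ∖ {x}) ≠ ∅ for every such U.
  x = foxtrot: open {foxtrot, hotel} ∋ x has {foxtrot, hotel} ∩ (A ∖ {foxtrot}) = ∅, so x is NOT a limit point.
  x = golf: open {foxtrot, golf, hotel} ∋ x has {foxtrot, golf, hotel} ∩ (A ∖ {golf}) = ∅, so x is NOT a limit point.
  x = hotel: open {hotel} ∋ x has {hotel} ∩ (A ∖ {hotel}) = ∅, so x is NOT a limit point.
Collecting: A' = ∅.


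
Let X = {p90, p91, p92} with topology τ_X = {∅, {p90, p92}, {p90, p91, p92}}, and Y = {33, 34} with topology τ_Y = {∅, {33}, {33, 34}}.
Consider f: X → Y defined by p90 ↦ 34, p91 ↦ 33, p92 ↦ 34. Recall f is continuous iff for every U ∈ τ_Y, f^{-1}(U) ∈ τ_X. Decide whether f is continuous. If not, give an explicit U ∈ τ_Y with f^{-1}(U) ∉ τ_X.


f is NOT continuous.

Compute f^{-1}(U) for each U ∈ τ_Y:
  U = ∅: f^{-1}(U) = ∅ ∈ τ_X ✓.
  U = {33}: f^{-1}(U) = {p91} ∉ τ_X ✗.
  U = {33, 34}: f^{-1}(U) = {p90, p91, p92} ∈ τ_X ✓.
Found U = {33} with f^{-1}(U) = {p91} not in τ_X. Therefore f is NOT continuous.


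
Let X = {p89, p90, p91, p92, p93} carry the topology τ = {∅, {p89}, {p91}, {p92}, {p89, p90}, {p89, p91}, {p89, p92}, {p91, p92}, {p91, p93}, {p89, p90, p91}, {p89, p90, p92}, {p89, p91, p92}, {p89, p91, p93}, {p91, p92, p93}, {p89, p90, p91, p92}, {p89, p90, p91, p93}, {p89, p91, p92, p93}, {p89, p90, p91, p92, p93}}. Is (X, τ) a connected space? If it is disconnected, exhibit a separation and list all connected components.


(X, τ) is disconnected; components = [{p92}, {p89, p90}, {p91, p93}].

Find clopen sets (U ∈ τ with X ∖ U ∈ τ):
  U = ∅, X ∖ U = {p89, p90, p91, p92, p93} — both open, so U is clopen.
  U = {p92}, X ∖ U = {p89, p90, p91, p93} — both open, so U is clopen.
  U = {p89, p90}, X ∖ U = {p91, p92, p93} — both open, so U is clopen.
  U = {p91, p93}, X ∖ U = {p89, p90, p92} — both open, so U is clopen.
  U = {p89, p90, p92}, X ∖ U = {p91, p93} — both open, so U is clopen.
  U = {p91, p92, p93}, X ∖ U = {p89, p90} — both open, so U is clopen.
  U = {p89, p90, p91, p93}, X ∖ U = {p92} — both open, so U is clopen.
  U = {p89, p90, p91, p92, p93}, X ∖ U = ∅ — both open, so U is clopen.
Nontrivial clopen(s) exist: e.g. {p92}. So (X, τ) is disconnected.
Compute connected components by grouping points that agree on all clopens:
  component: {p92}
  component: {p89, p90}
  component: {p91, p93}


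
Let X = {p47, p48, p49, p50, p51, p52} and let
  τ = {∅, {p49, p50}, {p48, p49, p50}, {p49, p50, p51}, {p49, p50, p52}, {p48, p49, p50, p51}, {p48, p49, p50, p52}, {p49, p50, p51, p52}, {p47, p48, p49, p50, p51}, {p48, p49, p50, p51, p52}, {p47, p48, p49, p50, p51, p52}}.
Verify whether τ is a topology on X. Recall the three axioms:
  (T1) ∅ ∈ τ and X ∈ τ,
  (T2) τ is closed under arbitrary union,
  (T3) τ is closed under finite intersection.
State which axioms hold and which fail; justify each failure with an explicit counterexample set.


τ IS a topology on X.

Axiom (T1): ∅ ∈ τ? Yes; X ∈ τ? Yes.
Axiom (T2/T3): check pairwise unions and intersections of members of τ.
All pairwise intersections and unions checked — each lies in τ. Therefore τ satisfies (T1), (T2), (T3): it IS a topology on X.


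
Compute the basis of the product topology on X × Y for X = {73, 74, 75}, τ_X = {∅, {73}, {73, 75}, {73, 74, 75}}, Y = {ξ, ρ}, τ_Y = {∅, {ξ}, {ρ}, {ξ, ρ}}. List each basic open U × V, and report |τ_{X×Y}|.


Basis B = {∅ × ∅, {73} × {ξ}, {73} × {ρ}, {73} × {ξ, ρ}, {73, 75} × {ξ}, {73, 75} × {ρ}, {73, 74, 75} × {ξ}, {73, 74, 75} × {ρ}, {73, 75} × {ξ, ρ}, {73, 74, 75} × {ξ, ρ}}; |τ_{X×Y}| = 16.

Enumerate products U × V with U ∈ τ_X, V ∈ τ_Y (deduplicated):
  ∅ × ∅ = {} (∅)
  {73} × {ξ} = {(73,ξ)}
  {73} × {ρ} = {(73,ρ)}
  {73} × {ξ, ρ} = {(73,ξ), (73,ρ)}
  {73, 75} × {ξ} = {(73,ξ), (75,ξ)}
  {73, 75} × {ρ} = {(73,ρ), (75,ρ)}
  {73, 74, 75} × {ξ} = {(73,ξ), (74,ξ), (75,ξ)}
  {73, 74, 75} × {ρ} = {(73,ρ), (74,ρ), (75,ρ)}
  {73, 75} × {ξ, ρ} = {(73,ξ), (73,ρ), (75,ξ), (75,ρ)}
  {73, 74, 75} × {ξ, ρ} = {(73,ξ), (73,ρ), (74,ξ), (74,ρ), (75,ξ), (75,ρ)}
These 10 distinct sets form the basis B.
Close under arbitrary unions to get τ_{X×Y}; counting gives |τ_{X×Y}| = 16.


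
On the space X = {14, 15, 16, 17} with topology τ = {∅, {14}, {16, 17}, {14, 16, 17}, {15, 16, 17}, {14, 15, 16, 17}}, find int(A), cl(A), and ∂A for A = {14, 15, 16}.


int(A) = {14}, cl(A) = {14, 15, 16, 17}, ∂A = {15, 16, 17}.

Closed sets in (X, τ) are complements of opens:
  closed(X, τ) = {∅, {14}, {15}, {14, 15}, {15, 16, 17}, {14, 15, 16, 17}}.
int(A) = ⋃ {U ∈ τ : U ⊆ A}. Opens contained in A: ∅, {14}.
Taking the union of these: int(A) = {14}.
cl(A) = ⋂ {C closed : A ⊆ C}. Closed sets containing A: {14, 15, 16, 17}.
Intersecting these: cl(A) = {14, 15, 16, 17}.
∂A = cl(A) ∖ int(A) = {14, 15, 16, 17} ∖ {14} = {15, 16, 17}.


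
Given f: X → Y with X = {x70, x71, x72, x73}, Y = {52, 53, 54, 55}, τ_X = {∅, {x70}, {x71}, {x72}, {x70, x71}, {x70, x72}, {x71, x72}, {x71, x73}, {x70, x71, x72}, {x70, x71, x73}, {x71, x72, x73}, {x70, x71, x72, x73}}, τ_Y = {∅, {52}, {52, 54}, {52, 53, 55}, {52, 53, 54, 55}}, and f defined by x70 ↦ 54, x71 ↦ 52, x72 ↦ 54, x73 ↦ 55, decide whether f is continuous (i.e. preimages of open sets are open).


f IS continuous.

Compute f^{-1}(U) for each U ∈ τ_Y:
  U = ∅: f^{-1}(U) = ∅ ∈ τ_X ✓.
  U = {52}: f^{-1}(U) = {x71} ∈ τ_X ✓.
  U = {52, 54}: f^{-1}(U) = {x70, x71, x72} ∈ τ_X ✓.
  U = {52, 53, 55}: f^{-1}(U) = {x71, x73} ∈ τ_X ✓.
  U = {52, 53, 54, 55}: f^{-1}(U) = {x70, x71, x72, x73} ∈ τ_X ✓.
Every preimage lies in τ_X, so f IS continuous.


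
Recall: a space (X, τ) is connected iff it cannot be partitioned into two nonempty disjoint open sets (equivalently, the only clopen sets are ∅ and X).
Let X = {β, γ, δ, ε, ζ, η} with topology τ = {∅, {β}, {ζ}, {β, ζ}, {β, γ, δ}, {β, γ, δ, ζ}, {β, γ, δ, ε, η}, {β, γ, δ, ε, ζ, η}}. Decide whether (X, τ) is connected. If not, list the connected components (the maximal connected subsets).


(X, τ) is disconnected; components = [{ζ}, {β, γ, δ, ε, η}].

Find clopen sets (U ∈ τ with X ∖ U ∈ τ):
  U = ∅, X ∖ U = {β, γ, δ, ε, ζ, η} — both open, so U is clopen.
  U = {ζ}, X ∖ U = {β, γ, δ, ε, η} — both open, so U is clopen.
  U = {β, γ, δ, ε, η}, X ∖ U = {ζ} — both open, so U is clopen.
  U = {β, γ, δ, ε, ζ, η}, X ∖ U = ∅ — both open, so U is clopen.
Nontrivial clopen(s) exist: e.g. {ζ}. So (X, τ) is disconnected.
Compute connected components by grouping points that agree on all clopens:
  component: {ζ}
  component: {β, γ, δ, ε, η}


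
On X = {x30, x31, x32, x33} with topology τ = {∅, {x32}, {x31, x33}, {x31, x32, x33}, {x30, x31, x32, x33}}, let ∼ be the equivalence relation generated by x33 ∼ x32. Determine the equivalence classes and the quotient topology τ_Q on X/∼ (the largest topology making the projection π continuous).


X/∼ = {[x30], [x31], [x32=x33]}; |τ_Q| = 3.

Equivalence classes: [x30], [x31], [x32=x33].
Quotient map π: X → X/∼ sends x30 ↦ [x30], x31 ↦ [x31], x32 ↦ [x32=x33], x33 ↦ [x32=x33].
For each subset V ⊆ X/∼, compute π^{-1}(V) ⊆ X and check whether π^{-1}(V) ∈ τ. V is open in τ_Q iff π^{-1}(V) ∈ τ.
  V = {}: π^{-1}(V) = ∅ ∈ τ ✓.
  V = {[x30]}: π^{-1}(V) = {x30} ∉ τ ✗.
  V = {[x31]}: π^{-1}(V) = {x31} ∉ τ ✗.
  V = {[x30], [x31]}: π^{-1}(V) = {x30, x31} ∉ τ ✗.
  V = {[x32=x33]}: π^{-1}(V) = {x32, x33} ∉ τ ✗.
  V = {[x30], [x32=x33]}: π^{-1}(V) = {x30, x32, x33} ∉ τ ✗.
  V = {[x31], [x32=x33]}: π^{-1}(V) = {x31, x32, x33} ∈ τ ✓.
  V = {[x30], [x31], [x32=x33]}: π^{-1}(V) = {x30, x31, x32, x33} ∈ τ ✓.
Open sets in the quotient: τ_Q = {{}, {[x31], [x32=x33]}, {[x30], [x31], [x32=x33]}} (3 elements).


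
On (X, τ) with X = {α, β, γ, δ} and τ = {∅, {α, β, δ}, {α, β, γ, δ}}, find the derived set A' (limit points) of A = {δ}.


A' = {α, β, γ}

For each x ∈ X, list the open sets U ∈ τ with x ∈ U, then check whether U ∩ (A ∖ {x}) ≠ ∅ for every such U.
  x = α: opens ∋ x are {α, β, δ}, {α, β, γ, δ}; each meets A ∖ {α}, so x IS a limit point.
  x = β: opens ∋ x are {α, β, δ}, {α, β, γ, δ}; each meets A ∖ {β}, so x IS a limit point.
  x = γ: opens ∋ x are {α, β, γ, δ}; each meets A ∖ {γ}, so x IS a limit point.
  x = δ: open {α, β, δ} ∋ x has {α, β, δ} ∩ (A ∖ {δ}) = ∅, so x is NOT a limit point.
Collecting: A' = {α, β, γ}.


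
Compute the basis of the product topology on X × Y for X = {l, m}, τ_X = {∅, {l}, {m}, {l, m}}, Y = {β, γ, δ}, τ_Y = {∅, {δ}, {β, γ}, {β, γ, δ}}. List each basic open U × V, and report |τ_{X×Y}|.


Basis B = {∅ × ∅, {l} × {δ}, {m} × {δ}, {l} × {β, γ}, {l, m} × {δ}, {m} × {β, γ}, {l} × {β, γ, δ}, {m} × {β, γ, δ}, {l, m} × {β, γ}, {l, m} × {β, γ, δ}}; |τ_{X×Y}| = 16.

Enumerate products U × V with U ∈ τ_X, V ∈ τ_Y (deduplicated):
  ∅ × ∅ = {} (∅)
  {l} × {δ} = {(l,δ)}
  {m} × {δ} = {(m,δ)}
  {l} × {β, γ} = {(l,β), (l,γ)}
  {l, m} × {δ} = {(l,δ), (m,δ)}
  {m} × {β, γ} = {(m,β), (m,γ)}
  {l} × {β, γ, δ} = {(l,β), (l,γ), (l,δ)}
  {m} × {β, γ, δ} = {(m,β), (m,γ), (m,δ)}
  {l, m} × {β, γ} = {(l,β), (l,γ), (m,β), (m,γ)}
  {l, m} × {β, γ, δ} = {(l,β), (l,γ), (l,δ), (m,β), (m,γ), (m,δ)}
These 10 distinct sets form the basis B.
Close under arbitrary unions to get τ_{X×Y}; counting gives |τ_{X×Y}| = 16.


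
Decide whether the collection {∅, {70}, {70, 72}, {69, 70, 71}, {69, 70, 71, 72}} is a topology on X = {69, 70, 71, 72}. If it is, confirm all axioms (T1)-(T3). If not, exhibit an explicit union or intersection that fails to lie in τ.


τ IS a topology on X.

Axiom (T1): ∅ ∈ τ? Yes; X ∈ τ? Yes.
Axiom (T2/T3): check pairwise unions and intersections of members of τ.
All pairwise intersections and unions checked — each lies in τ. Therefore τ satisfies (T1), (T2), (T3): it IS a topology on X.


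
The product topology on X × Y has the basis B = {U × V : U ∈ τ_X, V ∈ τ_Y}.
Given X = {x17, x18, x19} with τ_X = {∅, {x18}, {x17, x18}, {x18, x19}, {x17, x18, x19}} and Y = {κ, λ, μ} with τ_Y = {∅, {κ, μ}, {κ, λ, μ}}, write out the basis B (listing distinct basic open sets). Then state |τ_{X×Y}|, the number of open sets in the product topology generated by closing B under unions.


Basis B = {∅ × ∅, {x18} × {κ, μ}, {x18} × {κ, λ, μ}, {x17, x18} × {κ, μ}, {x18, x19} × {κ, μ}, {x17, x18} × {κ, λ, μ}, {x17, x18, x19} × {κ, μ}, {x18, x19} × {κ, λ, μ}, {x17, x18, x19} × {κ, λ, μ}}; |τ_{X×Y}| = 14.

Enumerate products U × V with U ∈ τ_X, V ∈ τ_Y (deduplicated):
  ∅ × ∅ = {} (∅)
  {x18} × {κ, μ} = {(x18,κ), (x18,μ)}
  {x18} × {κ, λ, μ} = {(x18,κ), (x18,λ), (x18,μ)}
  {x17, x18} × {κ, μ} = {(x17,κ), (x17,μ), (x18,κ), (x18,μ)}
  {x18, x19} × {κ, μ} = {(x18,κ), (x18,μ), (x19,κ), (x19,μ)}
  {x17, x18} × {κ, λ, μ} = {(x17,κ), (x17,λ), (x17,μ), (x18,κ), (x18,λ), (x18,μ)}
  {x17, x18, x19} × {κ, μ} = {(x17,κ), (x17,μ), (x18,κ), (x18,μ), (x19,κ), (x19,μ)}
  {x18, x19} × {κ, λ, μ} = {(x18,κ), (x18,λ), (x18,μ), (x19,κ), (x19,λ), (x19,μ)}
  {x17, x18, x19} × {κ, λ, μ} = {(x17,κ), (x17,λ), (x17,μ), (x18,κ), (x18,λ), (x18,μ), (x19,κ), (x19,λ), (x19,μ)}
These 9 distinct sets form the basis B.
Close under arbitrary unions to get τ_{X×Y}; counting gives |τ_{X×Y}| = 14.


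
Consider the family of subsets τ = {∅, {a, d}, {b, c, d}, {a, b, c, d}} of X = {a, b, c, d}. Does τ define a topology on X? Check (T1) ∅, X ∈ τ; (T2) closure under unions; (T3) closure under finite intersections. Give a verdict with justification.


τ is NOT a topology on X.

Axiom (T1): ∅ ∈ τ? Yes; X ∈ τ? Yes.
Axiom (T2/T3): check pairwise unions and intersections of members of τ.
Counterexample for (T3): {a, d} ∩ {b, c, d} = {d} ∉ τ. Therefore τ is NOT a topology.


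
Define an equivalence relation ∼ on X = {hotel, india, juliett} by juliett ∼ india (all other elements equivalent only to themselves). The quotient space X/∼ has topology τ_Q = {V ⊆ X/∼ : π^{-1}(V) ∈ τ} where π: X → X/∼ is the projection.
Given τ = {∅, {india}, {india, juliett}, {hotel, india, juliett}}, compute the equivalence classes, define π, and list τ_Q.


X/∼ = {[hotel], [india=juliett]}; |τ_Q| = 3.

Equivalence classes: [hotel], [india=juliett].
Quotient map π: X → X/∼ sends hotel ↦ [hotel], india ↦ [india=juliett], juliett ↦ [india=juliett].
For each subset V ⊆ X/∼, compute π^{-1}(V) ⊆ X and check whether π^{-1}(V) ∈ τ. V is open in τ_Q iff π^{-1}(V) ∈ τ.
  V = {}: π^{-1}(V) = ∅ ∈ τ ✓.
  V = {[hotel]}: π^{-1}(V) = {hotel} ∉ τ ✗.
  V = {[india=juliett]}: π^{-1}(V) = {india, juliett} ∈ τ ✓.
  V = {[hotel], [india=juliett]}: π^{-1}(V) = {hotel, india, juliett} ∈ τ ✓.
Open sets in the quotient: τ_Q = {{}, {[india=juliett]}, {[hotel], [india=juliett]}} (3 elements).


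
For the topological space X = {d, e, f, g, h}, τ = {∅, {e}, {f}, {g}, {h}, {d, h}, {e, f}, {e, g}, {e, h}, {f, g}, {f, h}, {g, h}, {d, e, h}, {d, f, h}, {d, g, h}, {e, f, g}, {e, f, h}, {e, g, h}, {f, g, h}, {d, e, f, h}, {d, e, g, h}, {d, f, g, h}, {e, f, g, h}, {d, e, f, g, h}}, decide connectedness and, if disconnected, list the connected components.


(X, τ) is disconnected; components = [{e}, {f}, {g}, {d, h}].

Find clopen sets (U ∈ τ with X ∖ U ∈ τ):
  U = ∅, X ∖ U = {d, e, f, g, h} — both open, so U is clopen.
  U = {e}, X ∖ U = {d, f, g, h} — both open, so U is clopen.
  U = {f}, X ∖ U = {d, e, g, h} — both open, so U is clopen.
  U = {g}, X ∖ U = {d, e, f, h} — both open, so U is clopen.
  U = {d, h}, X ∖ U = {e, f, g} — both open, so U is clopen.
  U = {e, f}, X ∖ U = {d, g, h} — both open, so U is clopen.
  U = {e, g}, X ∖ U = {d, f, h} — both open, so U is clopen.
  U = {f, g}, X ∖ U = {d, e, h} — both open, so U is clopen.
  U = {d, e, h}, X ∖ U = {f, g} — both open, so U is clopen.
  U = {d, f, h}, X ∖ U = {e, g} — both open, so U is clopen.
  U = {d, g, h}, X ∖ U = {e, f} — both open, so U is clopen.
  U = {e, f, g}, X ∖ U = {d, h} — both open, so U is clopen.
  U = {d, e, f, h}, X ∖ U = {g} — both open, so U is clopen.
  U = {d, e, g, h}, X ∖ U = {f} — both open, so U is clopen.
  U = {d, f, g, h}, X ∖ U = {e} — both open, so U is clopen.
  U = {d, e, f, g, h}, X ∖ U = ∅ — both open, so U is clopen.
Nontrivial clopen(s) exist: e.g. {f}. So (X, τ) is disconnected.
Compute connected components by grouping points that agree on all clopens:
  component: {e}
  component: {f}
  component: {g}
  component: {d, h}


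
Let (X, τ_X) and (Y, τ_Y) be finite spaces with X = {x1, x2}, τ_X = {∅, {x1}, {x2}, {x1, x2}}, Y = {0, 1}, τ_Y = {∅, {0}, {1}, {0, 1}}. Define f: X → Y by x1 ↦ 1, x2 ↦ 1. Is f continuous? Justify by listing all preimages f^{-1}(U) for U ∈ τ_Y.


f IS continuous.

Compute f^{-1}(U) for each U ∈ τ_Y:
  U = ∅: f^{-1}(U) = ∅ ∈ τ_X ✓.
  U = {0}: f^{-1}(U) = ∅ ∈ τ_X ✓.
  U = {1}: f^{-1}(U) = {x1, x2} ∈ τ_X ✓.
  U = {0, 1}: f^{-1}(U) = {x1, x2} ∈ τ_X ✓.
Every preimage lies in τ_X, so f IS continuous.


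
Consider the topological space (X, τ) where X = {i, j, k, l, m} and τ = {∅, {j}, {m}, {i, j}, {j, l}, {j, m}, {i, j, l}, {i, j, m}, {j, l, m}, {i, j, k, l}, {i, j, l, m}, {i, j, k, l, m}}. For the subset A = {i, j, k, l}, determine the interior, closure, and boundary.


int(A) = {i, j, k, l}, cl(A) = {i, j, k, l}, ∂A = ∅.

Closed sets in (X, τ) are complements of opens:
  closed(X, τ) = {∅, {k}, {m}, {i, k}, {k, l}, {k, m}, {i, k, l}, {i, k, m}, {k, l, m}, {i, j, k, l}, {i, k, l, m}, {i, j, k, l, m}}.
int(A) = ⋃ {U ∈ τ : U ⊆ A}. Opens contained in A: ∅, {j}, {i, j}, {j, l}, {i, j, l}, {i, j, k, l}.
Taking the union of these: int(A) = {i, j, k, l}.
cl(A) = ⋂ {C closed : A ⊆ C}. Closed sets containing A: {i, j, k, l}, {i, j, k, l, m}.
Intersecting these: cl(A) = {i, j, k, l}.
∂A = cl(A) ∖ int(A) = {i, j, k, l} ∖ {i, j, k, l} = ∅.


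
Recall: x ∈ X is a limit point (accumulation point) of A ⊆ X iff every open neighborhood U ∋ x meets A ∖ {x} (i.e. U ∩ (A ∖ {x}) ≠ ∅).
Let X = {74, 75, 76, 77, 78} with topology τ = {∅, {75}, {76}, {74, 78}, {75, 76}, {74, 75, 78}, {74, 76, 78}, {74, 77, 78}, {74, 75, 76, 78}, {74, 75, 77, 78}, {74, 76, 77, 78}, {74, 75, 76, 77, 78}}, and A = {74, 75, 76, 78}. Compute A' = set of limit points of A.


A' = {74, 77, 78}

For each x ∈ X, list the open sets U ∈ τ with x ∈ U, then check whether U ∩ (A ∖ {x}) ≠ ∅ for every such U.
  x = 74: opens ∋ x are {74, 78}, {74, 75, 78}, {74, 76, 78}, {74, 77, 78}, {74, 75, 76, 78}, {74, 75, 77, 78}, {74, 76, 77, 78}, {74, 75, 76, 77, 78}; each meets A ∖ {74}, so x IS a limit point.
  x = 75: open {75} ∋ x has {75} ∩ (A ∖ {75}) = ∅, so x is NOT a limit point.
  x = 76: open {76} ∋ x has {76} ∩ (A ∖ {76}) = ∅, so x is NOT a limit point.
  x = 77: opens ∋ x are {74, 77, 78}, {74, 75, 77, 78}, {74, 76, 77, 78}, {74, 75, 76, 77, 78}; each meets A ∖ {77}, so x IS a limit point.
  x = 78: opens ∋ x are {74, 78}, {74, 75, 78}, {74, 76, 78}, {74, 77, 78}, {74, 75, 76, 78}, {74, 75, 77, 78}, {74, 76, 77, 78}, {74, 75, 76, 77, 78}; each meets A ∖ {78}, so x IS a limit point.
Collecting: A' = {74, 77, 78}.


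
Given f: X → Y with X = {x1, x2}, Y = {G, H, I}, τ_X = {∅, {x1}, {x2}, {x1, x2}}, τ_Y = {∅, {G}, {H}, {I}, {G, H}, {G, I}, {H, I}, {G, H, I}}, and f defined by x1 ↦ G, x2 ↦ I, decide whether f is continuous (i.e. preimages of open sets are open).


f IS continuous.

Compute f^{-1}(U) for each U ∈ τ_Y:
  U = ∅: f^{-1}(U) = ∅ ∈ τ_X ✓.
  U = {G}: f^{-1}(U) = {x1} ∈ τ_X ✓.
  U = {H}: f^{-1}(U) = ∅ ∈ τ_X ✓.
  U = {I}: f^{-1}(U) = {x2} ∈ τ_X ✓.
  U = {G, H}: f^{-1}(U) = {x1} ∈ τ_X ✓.
  U = {G, I}: f^{-1}(U) = {x1, x2} ∈ τ_X ✓.
  U = {H, I}: f^{-1}(U) = {x2} ∈ τ_X ✓.
  U = {G, H, I}: f^{-1}(U) = {x1, x2} ∈ τ_X ✓.
Every preimage lies in τ_X, so f IS continuous.


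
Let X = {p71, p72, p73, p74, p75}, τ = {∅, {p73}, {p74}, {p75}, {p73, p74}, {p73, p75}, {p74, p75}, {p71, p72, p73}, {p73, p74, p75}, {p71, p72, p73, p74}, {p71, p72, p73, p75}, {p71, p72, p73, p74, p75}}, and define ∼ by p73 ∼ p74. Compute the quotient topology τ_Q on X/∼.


X/∼ = {[p71], [p72], [p73=p74], [p75]}; |τ_Q| = 6.

Equivalence classes: [p71], [p72], [p73=p74], [p75].
Quotient map π: X → X/∼ sends p71 ↦ [p71], p72 ↦ [p72], p73 ↦ [p73=p74], p74 ↦ [p73=p74], p75 ↦ [p75].
For each subset V ⊆ X/∼, compute π^{-1}(V) ⊆ X and check whether π^{-1}(V) ∈ τ. V is open in τ_Q iff π^{-1}(V) ∈ τ.
  V = {}: π^{-1}(V) = ∅ ∈ τ ✓.
  V = {[p71]}: π^{-1}(V) = {p71} ∉ τ ✗.
  V = {[p72]}: π^{-1}(V) = {p72} ∉ τ ✗.
  V = {[p71], [p72]}: π^{-1}(V) = {p71, p72} ∉ τ ✗.
  V = {[p73=p74]}: π^{-1}(V) = {p73, p74} ∈ τ ✓.
  V = {[p71], [p73=p74]}: π^{-1}(V) = {p71, p73, p74} ∉ τ ✗.
  V = {[p72], [p73=p74]}: π^{-1}(V) = {p72, p73, p74} ∉ τ ✗.
  V = {[p71], [p72], [p73=p74]}: π^{-1}(V) = {p71, p72, p73, p74} ∈ τ ✓.
  V = {[p75]}: π^{-1}(V) = {p75} ∈ τ ✓.
  V = {[p71], [p75]}: π^{-1}(V) = {p71, p75} ∉ τ ✗.
  V = {[p72], [p75]}: π^{-1}(V) = {p72, p75} ∉ τ ✗.
  V = {[p71], [p72], [p75]}: π^{-1}(V) = {p71, p72, p75} ∉ τ ✗.
  V = {[p73=p74], [p75]}: π^{-1}(V) = {p73, p74, p75} ∈ τ ✓.
  V = {[p71], [p73=p74], [p75]}: π^{-1}(V) = {p71, p73, p74, p75} ∉ τ ✗.
  V = {[p72], [p73=p74], [p75]}: π^{-1}(V) = {p72, p73, p74, p75} ∉ τ ✗.
  V = {[p71], [p72], [p73=p74], [p75]}: π^{-1}(V) = {p71, p72, p73, p74, p75} ∈ τ ✓.
Open sets in the quotient: τ_Q = {{}, {[p73=p74]}, {[p71], [p72], [p73=p74]}, {[p75]}, {[p73=p74], [p75]}, {[p71], [p72], [p73=p74], [p75]}} (6 elements).


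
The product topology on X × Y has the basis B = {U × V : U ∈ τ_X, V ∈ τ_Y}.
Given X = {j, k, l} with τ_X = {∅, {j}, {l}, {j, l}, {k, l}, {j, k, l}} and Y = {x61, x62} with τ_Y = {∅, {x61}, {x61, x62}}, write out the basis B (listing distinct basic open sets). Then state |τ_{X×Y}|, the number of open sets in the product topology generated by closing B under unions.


Basis B = {∅ × ∅, {j} × {x61}, {l} × {x61}, {j} × {x61, x62}, {j, l} × {x61}, {k, l} × {x61}, {l} × {x61, x62}, {j, k, l} × {x61}, {j, l} × {x61, x62}, {k, l} × {x61, x62}, {j, k, l} × {x61, x62}}; |τ_{X×Y}| = 18.

Enumerate products U × V with U ∈ τ_X, V ∈ τ_Y (deduplicated):
  ∅ × ∅ = {} (∅)
  {j} × {x61} = {(j,x61)}
  {l} × {x61} = {(l,x61)}
  {j} × {x61, x62} = {(j,x61), (j,x62)}
  {j, l} × {x61} = {(j,x61), (l,x61)}
  {k, l} × {x61} = {(k,x61), (l,x61)}
  {l} × {x61, x62} = {(l,x61), (l,x62)}
  {j, k, l} × {x61} = {(j,x61), (k,x61), (l,x61)}
  {j, l} × {x61, x62} = {(j,x61), (j,x62), (l,x61), (l,x62)}
  {k, l} × {x61, x62} = {(k,x61), (k,x62), (l,x61), (l,x62)}
  {j, k, l} × {x61, x62} = {(j,x61), (j,x62), (k,x61), (k,x62), (l,x61), (l,x62)}
These 11 distinct sets form the basis B.
Close under arbitrary unions to get τ_{X×Y}; counting gives |τ_{X×Y}| = 18.


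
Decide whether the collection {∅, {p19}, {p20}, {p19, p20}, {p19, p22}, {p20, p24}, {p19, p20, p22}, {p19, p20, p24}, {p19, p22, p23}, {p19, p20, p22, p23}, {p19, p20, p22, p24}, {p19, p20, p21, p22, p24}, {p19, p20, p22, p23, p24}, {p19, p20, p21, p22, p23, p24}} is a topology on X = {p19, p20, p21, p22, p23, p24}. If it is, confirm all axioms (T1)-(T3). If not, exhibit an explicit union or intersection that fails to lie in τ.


τ IS a topology on X.

Axiom (T1): ∅ ∈ τ? Yes; X ∈ τ? Yes.
Axiom (T2/T3): check pairwise unions and intersections of members of τ.
All pairwise intersections and unions checked — each lies in τ. Therefore τ satisfies (T1), (T2), (T3): it IS a topology on X.


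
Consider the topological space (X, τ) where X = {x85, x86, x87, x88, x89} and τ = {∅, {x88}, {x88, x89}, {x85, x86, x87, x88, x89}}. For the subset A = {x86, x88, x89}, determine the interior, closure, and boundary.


int(A) = {x88, x89}, cl(A) = {x85, x86, x87, x88, x89}, ∂A = {x85, x86, x87}.

Closed sets in (X, τ) are complements of opens:
  closed(X, τ) = {∅, {x85, x86, x87}, {x85, x86, x87, x89}, {x85, x86, x87, x88, x89}}.
int(A) = ⋃ {U ∈ τ : U ⊆ A}. Opens contained in A: ∅, {x88}, {x88, x89}.
Taking the union of these: int(A) = {x88, x89}.
cl(A) = ⋂ {C closed : A ⊆ C}. Closed sets containing A: {x85, x86, x87, x88, x89}.
Intersecting these: cl(A) = {x85, x86, x87, x88, x89}.
∂A = cl(A) ∖ int(A) = {x85, x86, x87, x88, x89} ∖ {x88, x89} = {x85, x86, x87}.


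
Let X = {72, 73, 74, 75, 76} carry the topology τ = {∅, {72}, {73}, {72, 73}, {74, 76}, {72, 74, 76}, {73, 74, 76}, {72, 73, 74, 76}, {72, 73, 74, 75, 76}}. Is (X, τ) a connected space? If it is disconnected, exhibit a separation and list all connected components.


(X, τ) is connected.

Find clopen sets (U ∈ τ with X ∖ U ∈ τ):
  U = ∅, X ∖ U = {72, 73, 74, 75, 76} — both open, so U is clopen.
  U = {72, 73, 74, 75, 76}, X ∖ U = ∅ — both open, so U is clopen.
Only trivial clopens (∅ and X) exist, so (X, τ) is connected.
Compute connected components by grouping points that agree on all clopens:
  component: {72, 73, 74, 75, 76}


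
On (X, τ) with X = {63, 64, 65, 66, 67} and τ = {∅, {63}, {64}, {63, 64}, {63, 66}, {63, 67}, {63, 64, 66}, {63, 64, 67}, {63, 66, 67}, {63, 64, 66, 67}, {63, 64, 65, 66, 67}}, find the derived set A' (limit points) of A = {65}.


A' = ∅

For each x ∈ X, list the open sets U ∈ τ with x ∈ U, then check whether U ∩ (A ∖ {x}) ≠ ∅ for every such U.
  x = 63: open {63} ∋ x has {63} ∩ (A ∖ {63}) = ∅, so x is NOT a limit point.
  x = 64: open {64} ∋ x has {64} ∩ (A ∖ {64}) = ∅, so x is NOT a limit point.
  x = 65: open {63, 64, 65, 66, 67} ∋ x has {63, 64, 65, 66, 67} ∩ (A ∖ {65}) = ∅, so x is NOT a limit point.
  x = 66: open {63, 66} ∋ x has {63, 66} ∩ (A ∖ {66}) = ∅, so x is NOT a limit point.
  x = 67: open {63, 67} ∋ x has {63, 67} ∩ (A ∖ {67}) = ∅, so x is NOT a limit point.
Collecting: A' = ∅.
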